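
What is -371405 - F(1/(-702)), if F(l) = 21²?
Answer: -371846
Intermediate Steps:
F(l) = 441
-371405 - F(1/(-702)) = -371405 - 1*441 = -371405 - 441 = -371846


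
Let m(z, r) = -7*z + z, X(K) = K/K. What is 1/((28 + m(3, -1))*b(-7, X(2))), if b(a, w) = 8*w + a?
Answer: 1/10 ≈ 0.10000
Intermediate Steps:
X(K) = 1
m(z, r) = -6*z
b(a, w) = a + 8*w
1/((28 + m(3, -1))*b(-7, X(2))) = 1/((28 - 6*3)*(-7 + 8*1)) = 1/((28 - 18)*(-7 + 8)) = 1/(10*1) = 1/10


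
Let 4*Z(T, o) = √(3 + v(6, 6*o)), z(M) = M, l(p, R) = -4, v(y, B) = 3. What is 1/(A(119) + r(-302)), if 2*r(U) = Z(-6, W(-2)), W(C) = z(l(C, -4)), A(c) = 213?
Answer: 2272/483935 - 4*√6/1451805 ≈ 0.0046881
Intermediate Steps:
W(C) = -4
Z(T, o) = √6/4 (Z(T, o) = √(3 + 3)/4 = √6/4)
r(U) = √6/8 (r(U) = (√6/4)/2 = √6/8)
1/(A(119) + r(-302)) = 1/(213 + √6/8)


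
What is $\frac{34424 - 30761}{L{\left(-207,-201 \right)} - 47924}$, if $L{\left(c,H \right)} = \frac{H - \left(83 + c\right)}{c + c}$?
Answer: $- \frac{1516482}{19840459} \approx -0.076434$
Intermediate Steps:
$L{\left(c,H \right)} = \frac{-83 + H - c}{2 c}$
$\frac{34424 - 30761}{L{\left(-207,-201 \right)} - 47924} = \frac{34424 - 30761}{\frac{-83 - 201 - -207}{2 \left(-207\right)} - 47924} = \frac{3663}{\frac{1}{2} \left(- \frac{1}{207}\right) \left(-83 - 201 + 207\right) - 47924} = \frac{3663}{\frac{1}{2} \left(- \frac{1}{207}\right) \left(-77\right) - 47924} = \frac{3663}{\frac{77}{414} - 47924} = \frac{3663}{- \frac{19840459}{414}} = 3663 \left(- \frac{414}{19840459}\right) = - \frac{1516482}{19840459}$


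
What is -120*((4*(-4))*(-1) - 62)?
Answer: 5520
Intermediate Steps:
-120*((4*(-4))*(-1) - 62) = -120*(-16*(-1) - 62) = -120*(16 - 62) = -120*(-46) = 5520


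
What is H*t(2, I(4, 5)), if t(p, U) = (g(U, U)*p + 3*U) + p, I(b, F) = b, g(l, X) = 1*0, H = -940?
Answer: -13160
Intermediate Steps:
g(l, X) = 0
t(p, U) = p + 3*U (t(p, U) = (0*p + 3*U) + p = (0 + 3*U) + p = 3*U + p = p + 3*U)
H*t(2, I(4, 5)) = -940*(2 + 3*4) = -940*(2 + 12) = -940*14 = -13160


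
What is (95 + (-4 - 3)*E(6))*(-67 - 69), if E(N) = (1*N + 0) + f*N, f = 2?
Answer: 4216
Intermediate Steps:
E(N) = 3*N (E(N) = (1*N + 0) + 2*N = (N + 0) + 2*N = N + 2*N = 3*N)
(95 + (-4 - 3)*E(6))*(-67 - 69) = (95 + (-4 - 3)*(3*6))*(-67 - 69) = (95 - 7*18)*(-136) = (95 - 126)*(-136) = -31*(-136) = 4216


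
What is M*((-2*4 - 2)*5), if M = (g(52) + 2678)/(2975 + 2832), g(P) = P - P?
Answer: -133900/5807 ≈ -23.058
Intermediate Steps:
g(P) = 0
M = 2678/5807 (M = (0 + 2678)/(2975 + 2832) = 2678/5807 ≈ 0.46117)
M*((-2*4 - 2)*5) = 2678*((-2*4 - 2)*5)/5807 = 2678*((-8 - 2)*5)/5807 = 2678*(-10*5)/5807 = (2678/5807)*(-50) = -133900/5807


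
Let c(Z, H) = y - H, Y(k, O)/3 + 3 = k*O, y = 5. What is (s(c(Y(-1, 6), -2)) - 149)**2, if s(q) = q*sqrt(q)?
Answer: 22544 - 2086*sqrt(7) ≈ 17025.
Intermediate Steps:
Y(k, O) = -9 + 3*O*k (Y(k, O) = -9 + 3*(k*O) = -9 + 3*(O*k) = -9 + 3*O*k)
c(Z, H) = 5 - H
s(q) = q**(3/2)
(s(c(Y(-1, 6), -2)) - 149)**2 = ((5 - 1*(-2))**(3/2) - 149)**2 = ((5 + 2)**(3/2) - 149)**2 = (7**(3/2) - 149)**2 = (7*sqrt(7) - 149)**2 = (-149 + 7*sqrt(7))**2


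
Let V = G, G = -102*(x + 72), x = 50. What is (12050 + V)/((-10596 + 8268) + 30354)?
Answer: -197/14013 ≈ -0.014058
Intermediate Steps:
G = -12444 (G = -102*(50 + 72) = -102*122 = -12444)
V = -12444
(12050 + V)/((-10596 + 8268) + 30354) = (12050 - 12444)/((-10596 + 8268) + 30354) = -394/(-2328 + 30354) = -394/28026 = -394*1/28026 = -197/14013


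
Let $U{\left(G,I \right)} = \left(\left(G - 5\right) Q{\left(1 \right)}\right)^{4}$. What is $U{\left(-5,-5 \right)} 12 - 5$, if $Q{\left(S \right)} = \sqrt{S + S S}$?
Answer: $479995$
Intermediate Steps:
$Q{\left(S \right)} = \sqrt{S + S^{2}}$
$U{\left(G,I \right)} = 4 \left(-5 + G\right)^{4}$ ($U{\left(G,I \right)} = \left(\left(G - 5\right) \sqrt{1 \left(1 + 1\right)}\right)^{4} = \left(\left(-5 + G\right) \sqrt{1 \cdot 2}\right)^{4} = \left(\left(-5 + G\right) \sqrt{2}\right)^{4} = \left(\sqrt{2} \left(-5 + G\right)\right)^{4} = 4 \left(-5 + G\right)^{4}$)
$U{\left(-5,-5 \right)} 12 - 5 = 4 \left(-5 - 5\right)^{4} \cdot 12 - 5 = 4 \left(-10\right)^{4} \cdot 12 - 5 = 4 \cdot 10000 \cdot 12 - 5 = 40000 \cdot 12 - 5 = 480000 - 5 = 479995$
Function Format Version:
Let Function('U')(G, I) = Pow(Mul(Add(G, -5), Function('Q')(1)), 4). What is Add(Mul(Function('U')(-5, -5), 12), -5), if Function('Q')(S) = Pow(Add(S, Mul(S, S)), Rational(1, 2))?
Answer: 479995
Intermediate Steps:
Function('Q')(S) = Pow(Add(S, Pow(S, 2)), Rational(1, 2))
Function('U')(G, I) = Mul(4, Pow(Add(-5, G), 4)) (Function('U')(G, I) = Pow(Mul(Add(G, -5), Pow(Mul(1, Add(1, 1)), Rational(1, 2))), 4) = Pow(Mul(Add(-5, G), Pow(Mul(1, 2), Rational(1, 2))), 4) = Pow(Mul(Add(-5, G), Pow(2, Rational(1, 2))), 4) = Pow(Mul(Pow(2, Rational(1, 2)), Add(-5, G)), 4) = Mul(4, Pow(Add(-5, G), 4)))
Add(Mul(Function('U')(-5, -5), 12), -5) = Add(Mul(Mul(4, Pow(Add(-5, -5), 4)), 12), -5) = Add(Mul(Mul(4, Pow(-10, 4)), 12), -5) = Add(Mul(Mul(4, 10000), 12), -5) = Add(Mul(40000, 12), -5) = Add(480000, -5) = 479995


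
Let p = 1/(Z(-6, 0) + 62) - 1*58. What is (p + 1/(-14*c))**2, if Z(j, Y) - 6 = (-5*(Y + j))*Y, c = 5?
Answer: 19054765521/5664400 ≈ 3364.0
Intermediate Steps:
Z(j, Y) = 6 + Y*(-5*Y - 5*j) (Z(j, Y) = 6 + (-5*(Y + j))*Y = 6 + (-5*Y - 5*j)*Y = 6 + Y*(-5*Y - 5*j))
p = -3943/68 (p = 1/((6 - 5*0**2 - 5*0*(-6)) + 62) - 1*58 = 1/((6 - 5*0 + 0) + 62) - 58 = 1/((6 + 0 + 0) + 62) - 58 = 1/(6 + 62) - 58 = 1/68 - 58 = -3943/68 ≈ -57.985)
(p + 1/(-14*c))**2 = (-3943/68 + 1/(-14*5))**2 = (-3943/68 + 1/(-70))**2 = (-3943/68 - 1/70)**2 = (-138039/2380)**2 = 19054765521/5664400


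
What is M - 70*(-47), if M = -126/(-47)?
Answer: 154756/47 ≈ 3292.7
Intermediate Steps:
M = 126/47 (M = -126*(-1/47) = 126/47 ≈ 2.6809)
M - 70*(-47) = 126/47 - 70*(-47) = 126/47 + 3290 = 154756/47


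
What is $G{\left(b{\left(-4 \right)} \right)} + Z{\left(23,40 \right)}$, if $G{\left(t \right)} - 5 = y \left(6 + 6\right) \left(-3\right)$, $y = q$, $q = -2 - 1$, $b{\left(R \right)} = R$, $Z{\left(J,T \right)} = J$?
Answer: $136$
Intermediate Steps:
$q = -3$ ($q = -2 - 1 = -3$)
$y = -3$
$G{\left(t \right)} = 113$ ($G{\left(t \right)} = 5 + - 3 \left(6 + 6\right) \left(-3\right) = 5 + \left(-3\right) 12 \left(-3\right) = 5 - -108 = 5 + 108 = 113$)
$G{\left(b{\left(-4 \right)} \right)} + Z{\left(23,40 \right)} = 113 + 23 = 136$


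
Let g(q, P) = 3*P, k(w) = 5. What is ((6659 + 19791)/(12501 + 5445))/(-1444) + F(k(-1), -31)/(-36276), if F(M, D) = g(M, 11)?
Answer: -37805479/19584523638 ≈ -0.0019304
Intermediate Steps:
F(M, D) = 33 (F(M, D) = 3*11 = 33)
((6659 + 19791)/(12501 + 5445))/(-1444) + F(k(-1), -31)/(-36276) = ((6659 + 19791)/(12501 + 5445))/(-1444) + 33/(-36276) = (26450/17946)*(-1/1444) + 33*(-1/36276) = (26450*(1/17946))*(-1/1444) - 11/12092 = (13225/8973)*(-1/1444) - 11/12092 = -13225/12957012 - 11/12092 = -37805479/19584523638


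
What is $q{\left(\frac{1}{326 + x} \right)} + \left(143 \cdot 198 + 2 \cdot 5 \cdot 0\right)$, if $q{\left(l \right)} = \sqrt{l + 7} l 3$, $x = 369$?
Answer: $28314 + \frac{3 \sqrt{3381870}}{483025} \approx 28314.0$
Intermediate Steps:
$q{\left(l \right)} = 3 l \sqrt{7 + l}$ ($q{\left(l \right)} = \sqrt{7 + l} l 3 = l \sqrt{7 + l} 3 = 3 l \sqrt{7 + l}$)
$q{\left(\frac{1}{326 + x} \right)} + \left(143 \cdot 198 + 2 \cdot 5 \cdot 0\right) = \frac{3 \sqrt{7 + \frac{1}{326 + 369}}}{326 + 369} + \left(143 \cdot 198 + 2 \cdot 5 \cdot 0\right) = \frac{3 \sqrt{7 + \frac{1}{695}}}{695} + \left(28314 + 10 \cdot 0\right) = 3 \cdot \frac{1}{695} \sqrt{7 + \frac{1}{695}} + \left(28314 + 0\right) = 3 \cdot \frac{1}{695} \sqrt{\frac{4866}{695}} + 28314 = 3 \cdot \frac{1}{695} \frac{\sqrt{3381870}}{695} + 28314 = \frac{3 \sqrt{3381870}}{483025} + 28314 = 28314 + \frac{3 \sqrt{3381870}}{483025}$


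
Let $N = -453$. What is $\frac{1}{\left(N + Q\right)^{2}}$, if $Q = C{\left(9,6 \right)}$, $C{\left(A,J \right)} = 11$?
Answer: $\frac{1}{195364} \approx 5.1187 \cdot 10^{-6}$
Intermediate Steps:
$Q = 11$
$\frac{1}{\left(N + Q\right)^{2}} = \frac{1}{\left(-453 + 11\right)^{2}} = \frac{1}{\left(-442\right)^{2}} = \frac{1}{195364}$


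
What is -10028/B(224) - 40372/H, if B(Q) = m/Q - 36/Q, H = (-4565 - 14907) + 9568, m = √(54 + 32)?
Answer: 100117956761/1497980 + 1123136*√86/605 ≈ 84051.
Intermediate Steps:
m = √86 ≈ 9.2736
H = -9904 (H = -19472 + 9568 = -9904)
B(Q) = -36/Q + √86/Q (B(Q) = √86/Q - 36/Q = -36/Q + √86/Q)
-10028/B(224) - 40372/H = -10028*224/(-36 + √86) - 40372/(-9904) = -10028*224/(-36 + √86) - 40372*(-1/9904) = -10028/(-9/56 + √86/224) + 10093/2476 = 10093/2476 - 10028/(-9/56 + √86/224)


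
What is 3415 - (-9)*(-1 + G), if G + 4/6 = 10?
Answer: 3490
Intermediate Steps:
G = 28/3 (G = -2/3 + 10 = 28/3 ≈ 9.3333)
3415 - (-9)*(-1 + G) = 3415 - (-9)*(-1 + 28/3) = 3415 - (-9)*25/3 = 3415 - 1*(-75) = 3415 + 75 = 3490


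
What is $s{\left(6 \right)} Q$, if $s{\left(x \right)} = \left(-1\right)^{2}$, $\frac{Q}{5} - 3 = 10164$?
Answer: $50835$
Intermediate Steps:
$Q = 50835$ ($Q = 15 + 5 \cdot 10164 = 15 + 50820 = 50835$)
$s{\left(x \right)} = 1$
$s{\left(6 \right)} Q = 1 \cdot 50835 = 50835$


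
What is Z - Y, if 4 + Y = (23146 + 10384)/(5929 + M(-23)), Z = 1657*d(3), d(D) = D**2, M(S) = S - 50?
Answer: 43660211/2928 ≈ 14911.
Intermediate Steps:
M(S) = -50 + S
Z = 14913 (Z = 1657*3**2 = 1657*9 = 14913)
Y = 5053/2928 (Y = -4 + (23146 + 10384)/(5929 + (-50 - 23)) = -4 + 33530/(5929 - 73) = -4 + 33530/5856 = -4 + 33530*(1/5856) = -4 + 16765/2928 = 5053/2928 ≈ 1.7258)
Z - Y = 14913 - 1*5053/2928 = 14913 - 5053/2928 = 43660211/2928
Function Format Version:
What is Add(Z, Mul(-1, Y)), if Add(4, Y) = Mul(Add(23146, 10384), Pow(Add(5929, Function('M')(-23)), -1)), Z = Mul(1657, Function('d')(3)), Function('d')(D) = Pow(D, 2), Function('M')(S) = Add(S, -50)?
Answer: Rational(43660211, 2928) ≈ 14911.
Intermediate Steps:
Function('M')(S) = Add(-50, S)
Z = 14913 (Z = Mul(1657, Pow(3, 2)) = Mul(1657, 9) = 14913)
Y = Rational(5053, 2928) (Y = Add(-4, Mul(Add(23146, 10384), Pow(Add(5929, Add(-50, -23)), -1))) = Add(-4, Mul(33530, Pow(Add(5929, -73), -1))) = Add(-4, Mul(33530, Pow(5856, -1))) = Add(-4, Mul(33530, Rational(1, 5856))) = Add(-4, Rational(16765, 2928)) = Rational(5053, 2928) ≈ 1.7258)
Add(Z, Mul(-1, Y)) = Add(14913, Mul(-1, Rational(5053, 2928))) = Add(14913, Rational(-5053, 2928)) = Rational(43660211, 2928)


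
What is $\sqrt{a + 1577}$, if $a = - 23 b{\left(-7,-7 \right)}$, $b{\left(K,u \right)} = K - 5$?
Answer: $\sqrt{1853} \approx 43.047$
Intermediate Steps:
$b{\left(K,u \right)} = -5 + K$
$a = 276$ ($a = - 23 \left(-5 - 7\right) = \left(-23\right) \left(-12\right) = 276$)
$\sqrt{a + 1577} = \sqrt{276 + 1577} = \sqrt{1853}$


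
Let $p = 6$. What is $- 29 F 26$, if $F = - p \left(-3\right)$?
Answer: $-13572$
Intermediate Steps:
$F = 18$ ($F = \left(-1\right) 6 \left(-3\right) = \left(-6\right) \left(-3\right) = 18$)
$- 29 F 26 = \left(-29\right) 18 \cdot 26 = \left(-522\right) 26 = -13572$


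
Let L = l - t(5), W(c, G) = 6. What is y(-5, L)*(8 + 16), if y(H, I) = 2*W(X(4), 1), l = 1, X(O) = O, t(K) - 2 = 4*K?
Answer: 288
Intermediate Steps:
t(K) = 2 + 4*K
L = -21 (L = 1 - (2 + 4*5) = 1 - (2 + 20) = 1 - 1*22 = 1 - 22 = -21)
y(H, I) = 12 (y(H, I) = 2*6 = 12)
y(-5, L)*(8 + 16) = 12*(8 + 16) = 12*24 = 288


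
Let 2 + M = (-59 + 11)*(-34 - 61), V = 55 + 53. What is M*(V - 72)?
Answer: 164088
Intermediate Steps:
V = 108
M = 4558 (M = -2 + (-59 + 11)*(-34 - 61) = -2 - 48*(-95) = -2 + 4560 = 4558)
M*(V - 72) = 4558*(108 - 72) = 4558*36 = 164088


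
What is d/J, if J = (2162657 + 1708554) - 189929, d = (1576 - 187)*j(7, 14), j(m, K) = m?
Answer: 3241/1227094 ≈ 0.0026412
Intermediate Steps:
d = 9723 (d = (1576 - 187)*7 = 1389*7 = 9723)
J = 3681282 (J = 3871211 - 189929 = 3681282)
d/J = 9723/3681282 = 9723*(1/3681282) = 3241/1227094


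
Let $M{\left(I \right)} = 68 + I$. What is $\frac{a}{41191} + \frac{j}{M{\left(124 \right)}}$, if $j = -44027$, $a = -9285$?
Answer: $- \frac{1815298877}{7908672} \approx -229.53$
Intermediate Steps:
$\frac{a}{41191} + \frac{j}{M{\left(124 \right)}} = - \frac{9285}{41191} - \frac{44027}{68 + 124} = \left(-9285\right) \frac{1}{41191} - \frac{44027}{192} = - \frac{9285}{41191} - \frac{44027}{192} = - \frac{1815298877}{7908672}$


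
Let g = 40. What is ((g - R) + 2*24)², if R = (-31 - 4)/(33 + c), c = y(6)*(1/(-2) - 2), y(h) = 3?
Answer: 20775364/2601 ≈ 7987.5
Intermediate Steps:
c = -15/2 (c = 3*(1/(-2) - 2) = 3*(1*(-½) - 2) = 3*(-½ - 2) = 3*(-5/2) = -15/2 ≈ -7.5000)
R = -70/51 (R = (-31 - 4)/(33 - 15/2) = -35/51/2 = -35*2/51 = -70/51 ≈ -1.3725)
((g - R) + 2*24)² = ((40 - 1*(-70/51)) + 2*24)² = ((40 + 70/51) + 48)² = (2110/51 + 48)² = (4558/51)² = 20775364/2601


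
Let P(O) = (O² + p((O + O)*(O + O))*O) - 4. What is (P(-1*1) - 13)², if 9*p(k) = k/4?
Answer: 21025/81 ≈ 259.57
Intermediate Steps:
p(k) = k/36 (p(k) = (k/4)/9 = k/36)
P(O) = -4 + O² + O³/9 (P(O) = (O² + (((O + O)*(O + O))/36)*O) - 4 = (O² + (((2*O)*(2*O))/36)*O) - 4 = (O² + ((4*O²)/36)*O) - 4 = (O² + (O²/9)*O) - 4 = (O² + O³/9) - 4 = -4 + O² + O³/9)
(P(-1*1) - 13)² = ((-4 + (-1*1)² + (-1*1)³/9) - 13)² = ((-4 + (-1)² + (⅑)*(-1)³) - 13)² = ((-4 + 1 + (⅑)*(-1)) - 13)² = ((-4 + 1 - ⅑) - 13)² = (-28/9 - 13)² = (-145/9)² = 21025/81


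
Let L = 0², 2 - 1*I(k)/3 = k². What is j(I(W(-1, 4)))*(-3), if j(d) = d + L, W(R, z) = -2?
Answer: 18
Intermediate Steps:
I(k) = 6 - 3*k²
L = 0
j(d) = d (j(d) = d + 0 = d)
j(I(W(-1, 4)))*(-3) = (6 - 3*(-2)²)*(-3) = (6 - 3*4)*(-3) = (6 - 12)*(-3) = -6*(-3) = 18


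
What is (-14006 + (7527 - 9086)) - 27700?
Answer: -43265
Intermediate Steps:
(-14006 + (7527 - 9086)) - 27700 = (-14006 - 1559) - 27700 = -15565 - 27700 = -43265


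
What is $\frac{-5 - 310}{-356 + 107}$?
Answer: $\frac{105}{83} \approx 1.2651$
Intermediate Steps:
$\frac{-5 - 310}{-356 + 107} = - \frac{315}{-249} = \left(-315\right) \left(- \frac{1}{249}\right) = \frac{105}{83}$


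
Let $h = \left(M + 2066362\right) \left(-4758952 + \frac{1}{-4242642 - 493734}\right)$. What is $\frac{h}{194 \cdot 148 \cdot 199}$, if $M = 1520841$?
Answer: $- \frac{80856222975903115459}{27062174714688} \approx -2.9878 \cdot 10^{6}$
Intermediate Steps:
$h = - \frac{80856222975903115459}{4736376}$ ($h = \left(1520841 + 2066362\right) \left(-4758952 + \frac{1}{-4242642 - 493734}\right) = 3587203 \left(-4758952 + \frac{1}{-4736376}\right) = 3587203 \left(-4758952 - \frac{1}{4736376}\right) = 3587203 \left(- \frac{22540186037953}{4736376}\right) = - \frac{80856222975903115459}{4736376} \approx -1.7071 \cdot 10^{13}$)
$\frac{h}{194 \cdot 148 \cdot 199} = - \frac{80856222975903115459}{4736376 \cdot 194 \cdot 148 \cdot 199} = - \frac{80856222975903115459}{4736376 \cdot 28712 \cdot 199} = - \frac{80856222975903115459}{4736376 \cdot 5713688} = \left(- \frac{80856222975903115459}{4736376}\right) \frac{1}{5713688} = - \frac{80856222975903115459}{27062174714688}$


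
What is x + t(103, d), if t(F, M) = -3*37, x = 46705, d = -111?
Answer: 46594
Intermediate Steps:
t(F, M) = -111
x + t(103, d) = 46705 - 111 = 46594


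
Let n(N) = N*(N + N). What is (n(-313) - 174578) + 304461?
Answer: 325821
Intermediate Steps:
n(N) = 2*N**2 (n(N) = N*(2*N) = 2*N**2)
(n(-313) - 174578) + 304461 = (2*(-313)**2 - 174578) + 304461 = (2*97969 - 174578) + 304461 = (195938 - 174578) + 304461 = 21360 + 304461 = 325821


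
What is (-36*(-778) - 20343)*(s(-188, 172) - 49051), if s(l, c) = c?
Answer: -374657535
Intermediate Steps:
(-36*(-778) - 20343)*(s(-188, 172) - 49051) = (-36*(-778) - 20343)*(172 - 49051) = (28008 - 20343)*(-48879) = 7665*(-48879) = -374657535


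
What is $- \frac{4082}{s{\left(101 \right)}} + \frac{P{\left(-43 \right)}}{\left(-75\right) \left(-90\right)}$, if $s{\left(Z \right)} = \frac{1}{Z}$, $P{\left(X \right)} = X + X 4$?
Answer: $- \frac{556580743}{1350} \approx -4.1228 \cdot 10^{5}$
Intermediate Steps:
$P{\left(X \right)} = 5 X$ ($P{\left(X \right)} = X + 4 X = 5 X$)
$- \frac{4082}{s{\left(101 \right)}} + \frac{P{\left(-43 \right)}}{\left(-75\right) \left(-90\right)} = - \frac{4082}{\frac{1}{101}} + \frac{5 \left(-43\right)}{\left(-75\right) \left(-90\right)} = - 4082 \frac{1}{\frac{1}{101}} - \frac{215}{6750} = \left(-4082\right) 101 - \frac{43}{1350} = -412282 - \frac{43}{1350} = - \frac{556580743}{1350}$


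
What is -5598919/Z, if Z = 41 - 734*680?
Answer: 5598919/499079 ≈ 11.219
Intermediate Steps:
Z = -499079 (Z = 41 - 499120 = -499079)
-5598919/Z = -5598919/(-499079) = -5598919*(-1/499079) = 5598919/499079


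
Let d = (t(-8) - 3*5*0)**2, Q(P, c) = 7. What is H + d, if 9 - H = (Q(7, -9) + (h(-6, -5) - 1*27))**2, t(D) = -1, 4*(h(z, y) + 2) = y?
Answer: -8489/16 ≈ -530.56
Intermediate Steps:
h(z, y) = -2 + y/4
H = -8505/16 (H = 9 - (7 + ((-2 + (1/4)*(-5)) - 1*27))**2 = 9 - (7 + ((-2 - 5/4) - 27))**2 = 9 - (7 + (-13/4 - 27))**2 = 9 - (7 - 121/4)**2 = 9 - (-93/4)**2 = 9 - 1*8649/16 = 9 - 8649/16 = -8505/16 ≈ -531.56)
d = 1 (d = (-1 - 3*5*0)**2 = (-1 - 15*0)**2 = (-1 + 0)**2 = (-1)**2 = 1)
H + d = -8505/16 + 1 = -8489/16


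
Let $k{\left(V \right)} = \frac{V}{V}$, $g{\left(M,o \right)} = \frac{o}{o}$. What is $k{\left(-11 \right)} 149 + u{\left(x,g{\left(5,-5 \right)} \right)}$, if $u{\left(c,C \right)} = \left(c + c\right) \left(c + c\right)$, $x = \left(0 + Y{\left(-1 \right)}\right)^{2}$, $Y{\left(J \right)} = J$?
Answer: $153$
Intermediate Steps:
$g{\left(M,o \right)} = 1$
$x = 1$ ($x = \left(0 - 1\right)^{2} = \left(-1\right)^{2} = 1$)
$k{\left(V \right)} = 1$
$u{\left(c,C \right)} = 4 c^{2}$ ($u{\left(c,C \right)} = 2 c 2 c = 4 c^{2}$)
$k{\left(-11 \right)} 149 + u{\left(x,g{\left(5,-5 \right)} \right)} = 1 \cdot 149 + 4 \cdot 1^{2} = 149 + 4 \cdot 1 = 149 + 4 = 153$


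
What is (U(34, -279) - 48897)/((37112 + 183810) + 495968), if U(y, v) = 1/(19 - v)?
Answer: -2914261/42726644 ≈ -0.068207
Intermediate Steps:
(U(34, -279) - 48897)/((37112 + 183810) + 495968) = (-1/(-19 - 279) - 48897)/((37112 + 183810) + 495968) = (-1/(-298) - 48897)/(220922 + 495968) = (-1*(-1/298) - 48897)/716890 = (1/298 - 48897)*(1/716890) = -14571305/298*1/716890 = -2914261/42726644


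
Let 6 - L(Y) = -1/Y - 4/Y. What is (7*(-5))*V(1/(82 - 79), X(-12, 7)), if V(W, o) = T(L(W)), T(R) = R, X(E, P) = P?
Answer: -735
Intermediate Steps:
L(Y) = 6 + 5/Y (L(Y) = 6 - (-1/Y - 4/Y) = 6 - (-5)/Y = 6 + 5/Y)
V(W, o) = 6 + 5/W
(7*(-5))*V(1/(82 - 79), X(-12, 7)) = (7*(-5))*(6 + 5/(1/(82 - 79))) = -35*(6 + 5/(1/3)) = -35*(6 + 5/(⅓)) = -35*(6 + 5*3) = -35*(6 + 15) = -35*21 = -735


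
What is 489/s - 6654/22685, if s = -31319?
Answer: -219489591/710471515 ≈ -0.30894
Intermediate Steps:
489/s - 6654/22685 = 489/(-31319) - 6654/22685 = 489*(-1/31319) - 6654*1/22685 = -489/31319 - 6654/22685 = -219489591/710471515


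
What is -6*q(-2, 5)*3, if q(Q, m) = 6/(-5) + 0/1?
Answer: 108/5 ≈ 21.600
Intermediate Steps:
q(Q, m) = -6/5 (q(Q, m) = 6*(-1/5) + 0*1 = -6/5 + 0 = -6/5)
-6*q(-2, 5)*3 = -6*(-6/5)*3 = (36/5)*3 = 108/5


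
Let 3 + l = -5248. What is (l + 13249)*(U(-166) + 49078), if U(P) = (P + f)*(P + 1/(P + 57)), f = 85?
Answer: 54507945606/109 ≈ 5.0007e+8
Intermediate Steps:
l = -5251 (l = -3 - 5248 = -5251)
U(P) = (85 + P)*(P + 1/(57 + P)) (U(P) = (P + 85)*(P + 1/(P + 57)) = (85 + P)*(P + 1/(57 + P)))
(l + 13249)*(U(-166) + 49078) = (-5251 + 13249)*((85 + (-166)³ + 142*(-166)² + 4846*(-166))/(57 - 166) + 49078) = 7998*((85 - 4574296 + 142*27556 - 804436)/(-109) + 49078) = 7998*(-(85 - 4574296 + 3912952 - 804436)/109 + 49078) = 7998*(-1/109*(-1465695) + 49078) = 7998*(1465695/109 + 49078) = 7998*(6815197/109) = 54507945606/109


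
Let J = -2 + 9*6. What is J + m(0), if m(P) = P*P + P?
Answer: 52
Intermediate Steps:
m(P) = P + P**2 (m(P) = P**2 + P = P + P**2)
J = 52 (J = -2 + 54 = 52)
J + m(0) = 52 + 0*(1 + 0) = 52 + 0*1 = 52 + 0 = 52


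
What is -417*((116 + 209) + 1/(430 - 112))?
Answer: -14365789/106 ≈ -1.3553e+5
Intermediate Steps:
-417*((116 + 209) + 1/(430 - 112)) = -417*(325 + 1/318) = -417*103351/318 = -14365789/106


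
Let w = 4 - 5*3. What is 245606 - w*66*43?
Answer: 276824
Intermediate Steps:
w = -11 (w = 4 - 15 = -11)
245606 - w*66*43 = 245606 - (-11*66)*43 = 245606 - (-726)*43 = 245606 - 1*(-31218) = 245606 + 31218 = 276824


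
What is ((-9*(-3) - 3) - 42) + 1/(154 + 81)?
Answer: -4229/235 ≈ -17.996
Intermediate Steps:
((-9*(-3) - 3) - 42) + 1/(154 + 81) = ((27 - 3) - 42) + 1/235 = (24 - 42) + 1/235 = -18 + 1/235 = -4229/235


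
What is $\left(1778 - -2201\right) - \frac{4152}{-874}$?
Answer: $\frac{1740899}{437} \approx 3983.8$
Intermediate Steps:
$\left(1778 - -2201\right) - \frac{4152}{-874} = \left(1778 + 2201\right) - - \frac{2076}{437} = 3979 + \frac{2076}{437} = \frac{1740899}{437}$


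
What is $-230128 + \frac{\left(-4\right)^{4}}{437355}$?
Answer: $- \frac{100647631184}{437355} \approx -2.3013 \cdot 10^{5}$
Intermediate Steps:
$-230128 + \frac{\left(-4\right)^{4}}{437355} = -230128 + 256 \cdot \frac{1}{437355} = -230128 + \frac{256}{437355} = - \frac{100647631184}{437355}$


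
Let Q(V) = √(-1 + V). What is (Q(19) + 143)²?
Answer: 20467 + 858*√2 ≈ 21680.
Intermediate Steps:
(Q(19) + 143)² = (√(-1 + 19) + 143)² = (√18 + 143)² = (3*√2 + 143)² = (143 + 3*√2)²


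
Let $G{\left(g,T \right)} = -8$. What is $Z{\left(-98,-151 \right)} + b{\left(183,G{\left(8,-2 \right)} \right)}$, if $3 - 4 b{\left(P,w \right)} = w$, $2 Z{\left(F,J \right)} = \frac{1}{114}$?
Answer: $\frac{157}{57} \approx 2.7544$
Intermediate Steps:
$Z{\left(F,J \right)} = \frac{1}{228}$ ($Z{\left(F,J \right)} = \frac{1}{2 \cdot 114} = \frac{1}{2} \cdot \frac{1}{114} = \frac{1}{228}$)
$b{\left(P,w \right)} = \frac{3}{4} - \frac{w}{4}$
$Z{\left(-98,-151 \right)} + b{\left(183,G{\left(8,-2 \right)} \right)} = \frac{1}{228} + \left(\frac{3}{4} - -2\right) = \frac{1}{228} + \left(\frac{3}{4} + 2\right) = \frac{1}{228} + \frac{11}{4} = \frac{157}{57}$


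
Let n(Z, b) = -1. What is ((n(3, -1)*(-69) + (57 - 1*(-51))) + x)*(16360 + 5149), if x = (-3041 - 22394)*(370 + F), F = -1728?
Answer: 742940368663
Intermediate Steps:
x = 34540730 (x = (-3041 - 22394)*(370 - 1728) = -25435*(-1358) = 34540730)
((n(3, -1)*(-69) + (57 - 1*(-51))) + x)*(16360 + 5149) = ((-1*(-69) + (57 - 1*(-51))) + 34540730)*(16360 + 5149) = ((69 + (57 + 51)) + 34540730)*21509 = ((69 + 108) + 34540730)*21509 = (177 + 34540730)*21509 = 34540907*21509 = 742940368663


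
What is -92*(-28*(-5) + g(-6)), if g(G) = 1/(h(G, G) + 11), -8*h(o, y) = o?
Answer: -605728/47 ≈ -12888.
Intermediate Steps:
h(o, y) = -o/8
g(G) = 1/(11 - G/8) (g(G) = 1/(-G/8 + 11) = 1/(11 - G/8))
-92*(-28*(-5) + g(-6)) = -92*(-28*(-5) - 8/(-88 - 6)) = -92*(140 - 8/(-94)) = -92*(140 - 8*(-1/94)) = -92*(140 + 4/47) = -92*6584/47 = -605728/47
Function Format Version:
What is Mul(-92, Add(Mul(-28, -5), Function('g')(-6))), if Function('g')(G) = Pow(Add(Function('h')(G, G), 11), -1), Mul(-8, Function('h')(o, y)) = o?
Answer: Rational(-605728, 47) ≈ -12888.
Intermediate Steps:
Function('h')(o, y) = Mul(Rational(-1, 8), o)
Function('g')(G) = Pow(Add(11, Mul(Rational(-1, 8), G)), -1) (Function('g')(G) = Pow(Add(Mul(Rational(-1, 8), G), 11), -1) = Pow(Add(11, Mul(Rational(-1, 8), G)), -1))
Mul(-92, Add(Mul(-28, -5), Function('g')(-6))) = Mul(-92, Add(Mul(-28, -5), Mul(-8, Pow(Add(-88, -6), -1)))) = Mul(-92, Add(140, Mul(-8, Pow(-94, -1)))) = Mul(-92, Add(140, Mul(-8, Rational(-1, 94)))) = Mul(-92, Add(140, Rational(4, 47))) = Mul(-92, Rational(6584, 47)) = Rational(-605728, 47)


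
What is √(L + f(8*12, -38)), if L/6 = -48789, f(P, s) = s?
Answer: 2*I*√73193 ≈ 541.08*I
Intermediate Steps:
L = -292734 (L = 6*(-48789) = -292734)
√(L + f(8*12, -38)) = √(-292734 - 38) = √(-292772) = 2*I*√73193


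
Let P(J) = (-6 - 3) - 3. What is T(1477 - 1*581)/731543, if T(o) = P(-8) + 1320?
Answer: 1308/731543 ≈ 0.0017880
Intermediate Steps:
P(J) = -12 (P(J) = -9 - 3 = -12)
T(o) = 1308 (T(o) = -12 + 1320 = 1308)
T(1477 - 1*581)/731543 = 1308/731543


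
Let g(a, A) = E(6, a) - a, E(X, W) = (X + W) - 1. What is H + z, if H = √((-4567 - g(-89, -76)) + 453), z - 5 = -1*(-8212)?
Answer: 8217 + I*√4119 ≈ 8217.0 + 64.179*I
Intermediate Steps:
E(X, W) = -1 + W + X (E(X, W) = (W + X) - 1 = -1 + W + X)
g(a, A) = 5 (g(a, A) = (-1 + a + 6) - a = (5 + a) - a = 5)
z = 8217 (z = 5 - 1*(-8212) = 5 + 8212 = 8217)
H = I*√4119 (H = √((-4567 - 1*5) + 453) = √((-4567 - 5) + 453) = √(-4572 + 453) = √(-4119) = I*√4119 ≈ 64.179*I)
H + z = I*√4119 + 8217 = 8217 + I*√4119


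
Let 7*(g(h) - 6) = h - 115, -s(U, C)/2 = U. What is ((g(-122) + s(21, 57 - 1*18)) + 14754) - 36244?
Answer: -150919/7 ≈ -21560.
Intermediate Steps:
s(U, C) = -2*U
g(h) = -73/7 + h/7 (g(h) = 6 + (h - 115)/7 = 6 + (-115 + h)/7 = 6 + (-115/7 + h/7) = -73/7 + h/7)
((g(-122) + s(21, 57 - 1*18)) + 14754) - 36244 = (((-73/7 + (⅐)*(-122)) - 2*21) + 14754) - 36244 = (((-73/7 - 122/7) - 42) + 14754) - 36244 = ((-195/7 - 42) + 14754) - 36244 = (-489/7 + 14754) - 36244 = 102789/7 - 36244 = -150919/7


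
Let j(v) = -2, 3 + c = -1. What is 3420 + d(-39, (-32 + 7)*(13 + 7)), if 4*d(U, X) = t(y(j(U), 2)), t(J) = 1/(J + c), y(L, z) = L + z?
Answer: 54719/16 ≈ 3419.9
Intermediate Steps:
c = -4 (c = -3 - 1 = -4)
t(J) = 1/(-4 + J) (t(J) = 1/(J - 4) = 1/(-4 + J))
d(U, X) = -1/16 (d(U, X) = 1/(4*(-4 + (-2 + 2))) = 1/(4*(-4 + 0)) = (¼)/(-4) = (¼)*(-¼) = -1/16)
3420 + d(-39, (-32 + 7)*(13 + 7)) = 3420 - 1/16 = 54719/16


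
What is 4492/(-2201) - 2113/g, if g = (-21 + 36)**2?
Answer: -5661413/495225 ≈ -11.432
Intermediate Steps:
g = 225 (g = 15**2 = 225)
4492/(-2201) - 2113/g = 4492/(-2201) - 2113/225 = 4492*(-1/2201) - 2113*1/225 = -4492/2201 - 2113/225 = -5661413/495225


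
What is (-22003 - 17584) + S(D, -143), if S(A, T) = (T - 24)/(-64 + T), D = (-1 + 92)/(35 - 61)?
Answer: -8194342/207 ≈ -39586.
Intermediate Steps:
D = -7/2 (D = 91/(-26) = 91*(-1/26) = -7/2 ≈ -3.5000)
S(A, T) = (-24 + T)/(-64 + T)
(-22003 - 17584) + S(D, -143) = (-22003 - 17584) + (-24 - 143)/(-64 - 143) = -39587 - 167/(-207) = -39587 - 1/207*(-167) = -39587 + 167/207 = -8194342/207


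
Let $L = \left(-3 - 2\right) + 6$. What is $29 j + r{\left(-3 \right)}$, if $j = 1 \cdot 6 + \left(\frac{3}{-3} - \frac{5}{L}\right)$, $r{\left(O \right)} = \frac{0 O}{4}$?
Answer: $0$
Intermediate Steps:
$L = 1$ ($L = -5 + 6 = 1$)
$r{\left(O \right)} = 0$ ($r{\left(O \right)} = 0 \cdot \frac{1}{4} = 0$)
$j = 0$ ($j = 1 \cdot 6 + \left(\frac{3}{-3} - \frac{5}{1}\right) = 6 + \left(3 \left(- \frac{1}{3}\right) - 5\right) = 6 - 6 = 0$)
$29 j + r{\left(-3 \right)} = 29 \cdot 0 + 0 = 0 + 0 = 0$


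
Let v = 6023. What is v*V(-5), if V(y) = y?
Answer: -30115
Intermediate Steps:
v*V(-5) = 6023*(-5) = -30115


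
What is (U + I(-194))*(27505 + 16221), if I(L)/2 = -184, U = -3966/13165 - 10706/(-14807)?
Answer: -3133123088471312/194934155 ≈ -1.6073e+7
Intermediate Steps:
U = 82219928/194934155 (U = -3966*1/13165 - 10706*(-1/14807) = -3966/13165 + 10706/14807 = 82219928/194934155 ≈ 0.42178)
I(L) = -368 (I(L) = 2*(-184) = -368)
(U + I(-194))*(27505 + 16221) = (82219928/194934155 - 368)*(27505 + 16221) = -71653549112/194934155*43726 = -3133123088471312/194934155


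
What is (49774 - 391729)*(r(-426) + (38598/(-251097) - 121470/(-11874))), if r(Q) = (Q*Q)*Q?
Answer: 625555320811485720075/23662903 ≈ 2.6436e+13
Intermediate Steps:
r(Q) = Q³ (r(Q) = Q²*Q = Q³)
(49774 - 391729)*(r(-426) + (38598/(-251097) - 121470/(-11874))) = (49774 - 391729)*((-426)³ + (38598/(-251097) - 121470/(-11874))) = -341955*(-77308776 + (38598*(-1/251097) - 121470*(-1/11874))) = -341955*(-77308776 + (-1838/11957 + 20245/1979)) = -341955*(-77308776 + 238432063/23662903) = -341955*(-1829349829104665/23662903) = 625555320811485720075/23662903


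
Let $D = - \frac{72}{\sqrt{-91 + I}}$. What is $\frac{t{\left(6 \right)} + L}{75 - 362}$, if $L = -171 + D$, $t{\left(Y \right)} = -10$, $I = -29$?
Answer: $\frac{181}{287} - \frac{6 i \sqrt{30}}{1435} \approx 0.63066 - 0.022901 i$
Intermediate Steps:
$D = \frac{6 i \sqrt{30}}{5}$ ($D = - \frac{72}{\sqrt{-91 - 29}} = - \frac{72}{\sqrt{-120}} = - \frac{72}{2 i \sqrt{30}} = - 72 \left(- \frac{i \sqrt{30}}{60}\right) = \frac{6 i \sqrt{30}}{5} \approx 6.5727 i$)
$L = -171 + \frac{6 i \sqrt{30}}{5} \approx -171.0 + 6.5727 i$
$\frac{t{\left(6 \right)} + L}{75 - 362} = \frac{-10 - \left(171 - \frac{6 i \sqrt{30}}{5}\right)}{75 - 362} = \frac{-181 + \frac{6 i \sqrt{30}}{5}}{-287} = \left(-181 + \frac{6 i \sqrt{30}}{5}\right) \left(- \frac{1}{287}\right) = \frac{181}{287} - \frac{6 i \sqrt{30}}{1435}$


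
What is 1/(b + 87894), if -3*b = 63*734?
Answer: 1/72480 ≈ 1.3797e-5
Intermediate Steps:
b = -15414 (b = -21*734 = -⅓*46242 = -15414)
1/(b + 87894) = 1/(-15414 + 87894) = 1/72480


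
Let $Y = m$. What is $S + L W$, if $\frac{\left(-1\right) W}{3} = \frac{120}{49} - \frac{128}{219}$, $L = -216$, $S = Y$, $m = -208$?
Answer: $\frac{3577712}{3577} \approx 1000.2$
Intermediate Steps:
$Y = -208$
$S = -208$
$W = - \frac{20008}{3577}$ ($W = - 3 \left(\frac{120}{49} - \frac{128}{219}\right) = \left(-3\right) \frac{20008}{10731} = - \frac{20008}{3577} \approx -5.5935$)
$S + L W = -208 - - \frac{4321728}{3577} = -208 + \frac{4321728}{3577} = \frac{3577712}{3577}$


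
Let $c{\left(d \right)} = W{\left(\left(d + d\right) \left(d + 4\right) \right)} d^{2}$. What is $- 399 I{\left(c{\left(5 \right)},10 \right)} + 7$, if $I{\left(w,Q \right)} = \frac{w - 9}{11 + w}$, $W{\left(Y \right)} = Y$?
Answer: $- \frac{6604}{17} \approx -388.47$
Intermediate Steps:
$c{\left(d \right)} = 2 d^{3} \left(4 + d\right)$ ($c{\left(d \right)} = \left(d + d\right) \left(d + 4\right) d^{2} = 2 d \left(4 + d\right) d^{2} = 2 d^{3} \left(4 + d\right)$)
$I{\left(w,Q \right)} = \frac{-9 + w}{11 + w}$
$- 399 I{\left(c{\left(5 \right)},10 \right)} + 7 = - 399 \frac{-9 + 2 \cdot 5^{3} \left(4 + 5\right)}{11 + 2 \cdot 5^{3} \left(4 + 5\right)} + 7 = - 399 \frac{-9 + 2 \cdot 125 \cdot 9}{11 + 2 \cdot 125 \cdot 9} + 7 = - 399 \frac{-9 + 2250}{11 + 2250} + 7 = - 399 \cdot \frac{1}{2261} \cdot 2241 + 7 = \left(-399\right) \frac{2241}{2261} + 7 = - \frac{6723}{17} + 7 = - \frac{6604}{17}$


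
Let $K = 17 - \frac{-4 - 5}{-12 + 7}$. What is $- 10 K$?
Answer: $-152$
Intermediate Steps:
$K = \frac{76}{5}$ ($K = 17 - - \frac{9}{-5} = 17 - \left(-9\right) \left(- \frac{1}{5}\right) = 17 - \frac{9}{5} = \frac{76}{5} \approx 15.2$)
$- 10 K = \left(-10\right) \frac{76}{5} = -152$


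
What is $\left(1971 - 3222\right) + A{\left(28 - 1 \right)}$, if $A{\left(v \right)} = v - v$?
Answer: $-1251$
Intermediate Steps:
$A{\left(v \right)} = 0$
$\left(1971 - 3222\right) + A{\left(28 - 1 \right)} = \left(1971 - 3222\right) + 0 = -1251 + 0 = -1251$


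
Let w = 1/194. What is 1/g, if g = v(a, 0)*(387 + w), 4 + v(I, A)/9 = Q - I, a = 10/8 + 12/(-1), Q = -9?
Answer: -776/6081399 ≈ -0.00012760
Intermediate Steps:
w = 1/194 ≈ 0.0051546
a = -43/4 (a = 10*(1/8) + 12*(-1) = 5/4 - 12 = -43/4 ≈ -10.750)
v(I, A) = -117 - 9*I (v(I, A) = -36 + 9*(-9 - I) = -36 + (-81 - 9*I) = -117 - 9*I)
g = -6081399/776 (g = (-117 - 9*(-43/4))*(387 + 1/194) = (-117 + 387/4)*(75079/194) = -81/4*75079/194 = -6081399/776 ≈ -7836.9)
1/g = 1/(-6081399/776) = -776/6081399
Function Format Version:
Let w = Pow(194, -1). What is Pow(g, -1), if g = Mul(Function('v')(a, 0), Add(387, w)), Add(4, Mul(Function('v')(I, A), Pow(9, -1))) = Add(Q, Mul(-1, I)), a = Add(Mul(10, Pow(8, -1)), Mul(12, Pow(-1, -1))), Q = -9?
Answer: Rational(-776, 6081399) ≈ -0.00012760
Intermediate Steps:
w = Rational(1, 194) ≈ 0.0051546
a = Rational(-43, 4) (a = Add(Mul(10, Rational(1, 8)), Mul(12, -1)) = Add(Rational(5, 4), -12) = Rational(-43, 4) ≈ -10.750)
Function('v')(I, A) = Add(-117, Mul(-9, I)) (Function('v')(I, A) = Add(-36, Mul(9, Add(-9, Mul(-1, I)))) = Add(-36, Add(-81, Mul(-9, I))) = Add(-117, Mul(-9, I)))
g = Rational(-6081399, 776) (g = Mul(Add(-117, Mul(-9, Rational(-43, 4))), Add(387, Rational(1, 194))) = Mul(Add(-117, Rational(387, 4)), Rational(75079, 194)) = Mul(Rational(-81, 4), Rational(75079, 194)) = Rational(-6081399, 776) ≈ -7836.9)
Pow(g, -1) = Pow(Rational(-6081399, 776), -1) = Rational(-776, 6081399)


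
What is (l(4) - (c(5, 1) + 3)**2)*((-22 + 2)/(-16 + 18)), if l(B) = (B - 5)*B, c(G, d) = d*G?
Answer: 680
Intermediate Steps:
c(G, d) = G*d
l(B) = B*(-5 + B) (l(B) = (-5 + B)*B = B*(-5 + B))
(l(4) - (c(5, 1) + 3)**2)*((-22 + 2)/(-16 + 18)) = (4*(-5 + 4) - (5*1 + 3)**2)*((-22 + 2)/(-16 + 18)) = (4*(-1) - (5 + 3)**2)*(-20/2) = (-4 - 1*8**2)*(-20*1/2) = (-4 - 1*64)*(-10) = (-4 - 64)*(-10) = -68*(-10) = 680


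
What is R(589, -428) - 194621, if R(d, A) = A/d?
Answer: -114632197/589 ≈ -1.9462e+5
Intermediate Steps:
R(589, -428) - 194621 = -428/589 - 194621 = -114632197/589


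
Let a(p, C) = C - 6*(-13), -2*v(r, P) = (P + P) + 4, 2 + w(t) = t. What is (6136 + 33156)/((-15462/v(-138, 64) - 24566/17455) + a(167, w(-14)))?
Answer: 7544260460/56615619 ≈ 133.25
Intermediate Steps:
w(t) = -2 + t
v(r, P) = -2 - P (v(r, P) = -((P + P) + 4)/2 = -(2*P + 4)/2 = -(4 + 2*P)/2 = -2 - P)
a(p, C) = 78 + C (a(p, C) = C + 78 = 78 + C)
(6136 + 33156)/((-15462/v(-138, 64) - 24566/17455) + a(167, w(-14))) = (6136 + 33156)/((-15462/(-2 - 1*64) - 24566/17455) + (78 + (-2 - 14))) = 39292/((-15462/(-2 - 64) - 24566*1/17455) + (78 - 16)) = 39292/((-15462/(-66) - 24566/17455) + 62) = 39292/((-15462*(-1/66) - 24566/17455) + 62) = 39292/((2577/11 - 24566/17455) + 62) = 39292/(44711309/192005 + 62) = 39292/(56615619/192005) = 39292*(192005/56615619) = 7544260460/56615619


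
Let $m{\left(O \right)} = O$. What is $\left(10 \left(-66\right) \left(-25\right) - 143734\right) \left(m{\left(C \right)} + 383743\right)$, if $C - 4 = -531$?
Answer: $-48758104544$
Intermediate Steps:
$C = -527$ ($C = 4 - 531 = -527$)
$\left(10 \left(-66\right) \left(-25\right) - 143734\right) \left(m{\left(C \right)} + 383743\right) = \left(10 \left(-66\right) \left(-25\right) - 143734\right) \left(-527 + 383743\right) = \left(\left(-660\right) \left(-25\right) - 143734\right) 383216 = \left(16500 - 143734\right) 383216 = \left(-127234\right) 383216 = -48758104544$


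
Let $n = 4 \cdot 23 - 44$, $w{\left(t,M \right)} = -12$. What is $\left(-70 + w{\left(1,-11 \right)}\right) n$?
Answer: $-3936$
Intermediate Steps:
$n = 48$ ($n = 92 - 44 = 48$)
$\left(-70 + w{\left(1,-11 \right)}\right) n = \left(-70 - 12\right) 48 = \left(-82\right) 48 = -3936$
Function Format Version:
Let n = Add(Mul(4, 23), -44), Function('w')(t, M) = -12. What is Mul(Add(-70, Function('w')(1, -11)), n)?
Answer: -3936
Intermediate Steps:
n = 48 (n = Add(92, -44) = 48)
Mul(Add(-70, Function('w')(1, -11)), n) = Mul(Add(-70, -12), 48) = Mul(-82, 48) = -3936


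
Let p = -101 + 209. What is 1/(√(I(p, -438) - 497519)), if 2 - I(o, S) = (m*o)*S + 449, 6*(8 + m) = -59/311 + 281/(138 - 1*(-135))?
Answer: -I*√696646249727246/24615605446 ≈ -0.0010722*I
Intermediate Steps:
m = -2002030/254709 (m = -8 + (-59/311 + 281/(138 - 1*(-135)))/6 = -8 + (-59*1/311 + 281/(138 + 135))/6 = -8 + (-59/311 + 281/273)/6 = -8 + (⅙)*(71284/84903) = -8 + 35642/254709 = -2002030/254709 ≈ -7.8601)
p = 108
I(o, S) = -447 + 2002030*S*o/254709 (I(o, S) = 2 - ((-2002030*o/254709)*S + 449) = 2 - (-2002030*S*o/254709 + 449) = 2 - (449 - 2002030*S*o/254709) = 2 + (-449 + 2002030*S*o/254709) = -447 + 2002030*S*o/254709)
1/(√(I(p, -438) - 497519)) = 1/(√((-447 + (2002030/254709)*(-438)*108) - 497519)) = 1/(√((-447 - 10522669680/28301) - 497519)) = 1/(√(-10535320227/28301 - 497519)) = 1/(√(-24615605446/28301)) = 1/(I*√696646249727246/28301) = -I*√696646249727246/24615605446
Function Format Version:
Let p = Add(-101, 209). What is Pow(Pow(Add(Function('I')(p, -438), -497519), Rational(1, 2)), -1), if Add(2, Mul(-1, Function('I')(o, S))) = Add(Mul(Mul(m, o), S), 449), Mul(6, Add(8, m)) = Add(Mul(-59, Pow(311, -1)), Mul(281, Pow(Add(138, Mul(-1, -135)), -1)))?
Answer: Mul(Rational(-1, 24615605446), I, Pow(696646249727246, Rational(1, 2))) ≈ Mul(-0.0010722, I)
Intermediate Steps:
m = Rational(-2002030, 254709) (m = Add(-8, Mul(Rational(1, 6), Add(Mul(-59, Pow(311, -1)), Mul(281, Pow(Add(138, Mul(-1, -135)), -1))))) = Add(-8, Mul(Rational(1, 6), Add(Mul(-59, Rational(1, 311)), Mul(281, Pow(Add(138, 135), -1))))) = Add(-8, Mul(Rational(1, 6), Add(Rational(-59, 311), Mul(281, Pow(273, -1))))) = Add(-8, Mul(Rational(1, 6), Add(Rational(-59, 311), Mul(281, Rational(1, 273))))) = Add(-8, Mul(Rational(1, 6), Add(Rational(-59, 311), Rational(281, 273)))) = Add(-8, Mul(Rational(1, 6), Rational(71284, 84903))) = Add(-8, Rational(35642, 254709)) = Rational(-2002030, 254709) ≈ -7.8601)
p = 108
Function('I')(o, S) = Add(-447, Mul(Rational(2002030, 254709), S, o)) (Function('I')(o, S) = Add(2, Mul(-1, Add(Mul(Mul(Rational(-2002030, 254709), o), S), 449))) = Add(2, Mul(-1, Add(Mul(Rational(-2002030, 254709), S, o), 449))) = Add(2, Mul(-1, Add(449, Mul(Rational(-2002030, 254709), S, o)))) = Add(2, Add(-449, Mul(Rational(2002030, 254709), S, o))) = Add(-447, Mul(Rational(2002030, 254709), S, o)))
Pow(Pow(Add(Function('I')(p, -438), -497519), Rational(1, 2)), -1) = Pow(Pow(Add(Add(-447, Mul(Rational(2002030, 254709), -438, 108)), -497519), Rational(1, 2)), -1) = Pow(Pow(Add(Add(-447, Rational(-10522669680, 28301)), -497519), Rational(1, 2)), -1) = Pow(Pow(Add(Rational(-10535320227, 28301), -497519), Rational(1, 2)), -1) = Pow(Pow(Rational(-24615605446, 28301), Rational(1, 2)), -1) = Pow(Mul(Rational(1, 28301), I, Pow(696646249727246, Rational(1, 2))), -1) = Mul(Rational(-1, 24615605446), I, Pow(696646249727246, Rational(1, 2)))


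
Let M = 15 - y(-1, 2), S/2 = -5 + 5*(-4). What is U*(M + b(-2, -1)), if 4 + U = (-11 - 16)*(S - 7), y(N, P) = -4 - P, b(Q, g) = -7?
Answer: 21490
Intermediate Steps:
S = -50 (S = 2*(-5 + 5*(-4)) = 2*(-5 - 20) = 2*(-25) = -50)
U = 1535 (U = -4 + (-11 - 16)*(-50 - 7) = -4 - 27*(-57) = -4 + 1539 = 1535)
M = 21 (M = 15 - (-4 - 1*2) = 15 - (-4 - 2) = 15 - 1*(-6) = 15 + 6 = 21)
U*(M + b(-2, -1)) = 1535*(21 - 7) = 1535*14 = 21490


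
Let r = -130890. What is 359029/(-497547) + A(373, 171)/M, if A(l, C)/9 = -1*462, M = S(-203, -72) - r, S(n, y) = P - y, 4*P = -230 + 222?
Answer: -24543619133/32579377560 ≈ -0.75335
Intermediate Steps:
P = -2 (P = (-230 + 222)/4 = (¼)*(-8) = -2)
S(n, y) = -2 - y
M = 130960 (M = (-2 - 1*(-72)) - 1*(-130890) = (-2 + 72) + 130890 = 70 + 130890 = 130960)
A(l, C) = -4158 (A(l, C) = 9*(-1*462) = 9*(-462) = -4158)
359029/(-497547) + A(373, 171)/M = 359029/(-497547) - 4158/130960 = 359029*(-1/497547) - 4158*1/130960 = -359029/497547 - 2079/65480 = -24543619133/32579377560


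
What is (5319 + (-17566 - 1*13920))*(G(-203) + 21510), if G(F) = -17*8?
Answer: -559293458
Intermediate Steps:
G(F) = -136
(5319 + (-17566 - 1*13920))*(G(-203) + 21510) = (5319 + (-17566 - 1*13920))*(-136 + 21510) = (5319 + (-17566 - 13920))*21374 = (5319 - 31486)*21374 = -26167*21374 = -559293458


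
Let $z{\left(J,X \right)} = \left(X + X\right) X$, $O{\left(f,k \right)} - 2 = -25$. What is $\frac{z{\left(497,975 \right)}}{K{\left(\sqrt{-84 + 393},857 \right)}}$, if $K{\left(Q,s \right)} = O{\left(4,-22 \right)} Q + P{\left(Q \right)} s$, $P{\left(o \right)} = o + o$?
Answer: $\frac{633750 \sqrt{309}}{174173} \approx 63.961$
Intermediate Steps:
$O{\left(f,k \right)} = -23$ ($O{\left(f,k \right)} = 2 - 25 = -23$)
$P{\left(o \right)} = 2 o$
$z{\left(J,X \right)} = 2 X^{2}$ ($z{\left(J,X \right)} = 2 X X = 2 X^{2}$)
$K{\left(Q,s \right)} = - 23 Q + 2 Q s$
$\frac{z{\left(497,975 \right)}}{K{\left(\sqrt{-84 + 393},857 \right)}} = \frac{2 \cdot 975^{2}}{\sqrt{-84 + 393} \left(-23 + 2 \cdot 857\right)} = \frac{2 \cdot 950625}{\sqrt{309} \left(-23 + 1714\right)} = \frac{1901250}{\sqrt{309} \cdot 1691} = \frac{1901250}{1691 \sqrt{309}} = 1901250 \frac{\sqrt{309}}{522519} = \frac{633750 \sqrt{309}}{174173}$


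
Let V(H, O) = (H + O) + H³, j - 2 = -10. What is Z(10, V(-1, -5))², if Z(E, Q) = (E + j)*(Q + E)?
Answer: 36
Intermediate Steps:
j = -8 (j = 2 - 10 = -8)
V(H, O) = H + O + H³
Z(E, Q) = (-8 + E)*(E + Q) (Z(E, Q) = (E - 8)*(Q + E) = (-8 + E)*(E + Q))
Z(10, V(-1, -5))² = (10² - 8*10 - 8*(-1 - 5 + (-1)³) + 10*(-1 - 5 + (-1)³))² = (100 - 80 - 8*(-1 - 5 - 1) + 10*(-1 - 5 - 1))² = (100 - 80 - 8*(-7) + 10*(-7))² = (100 - 80 + 56 - 70)² = 6² = 36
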